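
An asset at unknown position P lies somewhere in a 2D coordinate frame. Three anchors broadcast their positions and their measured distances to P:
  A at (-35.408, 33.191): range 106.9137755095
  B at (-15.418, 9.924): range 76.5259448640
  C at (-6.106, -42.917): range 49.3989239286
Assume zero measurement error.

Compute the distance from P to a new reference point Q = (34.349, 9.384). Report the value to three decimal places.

eq1: (x + 35.408)² + (y − 33.191)² = 106.9137755095²
eq2: (x + 15.418)² + (y − 9.924)² = 76.5259448640²
eq3: (x + 6.106)² + (y + 42.917)² = 49.3989239286²
eq2−eq1, eq2−eq3 (x²,y² cancel):
  -39.980·x + 46.534·y = -3555.166711
  18.624·x − 105.682·y = 4958.918177
det = -39.980·-105.682 − 46.534·18.624 = 3358.517144
x = (-3555.166711·-105.682 − 46.534·4958.918177) / 3358.517144 = 43.161557
y = (-39.980·4958.918177 − -3555.166711·18.624) / 3358.517144 = -39.316793
|P − Q| = √((43.161557 − 34.349)² + (-39.316793 − 9.384)²) = 49.491701

49.492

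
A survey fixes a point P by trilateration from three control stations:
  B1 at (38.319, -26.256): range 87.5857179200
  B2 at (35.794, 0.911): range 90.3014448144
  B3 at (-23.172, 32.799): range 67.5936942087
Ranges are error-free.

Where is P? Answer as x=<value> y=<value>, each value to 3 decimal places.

eq1: (x − 38.319)² + (y + 26.256)² = 87.5857179200²
eq2: (x − 35.794)² + (y − 0.911)² = 90.3014448144²
eq3: (x + 23.172)² + (y − 32.799)² = 67.5936942087²
eq1−eq2, eq1−eq3 (x²,y² cancel):
  -5.050·x + 54.334·y = -1358.775892
  -122.982·x + 118.110·y = 2557.343175
det = -5.050·118.110 − 54.334·-122.982 = 6085.648488
x = (-1358.775892·118.110 − 54.334·2557.343175) / 6085.648488 = -49.203582
y = (-5.050·2557.343175 − -1358.775892·-122.982) / 6085.648488 = -29.580999

x=-49.204 y=-29.581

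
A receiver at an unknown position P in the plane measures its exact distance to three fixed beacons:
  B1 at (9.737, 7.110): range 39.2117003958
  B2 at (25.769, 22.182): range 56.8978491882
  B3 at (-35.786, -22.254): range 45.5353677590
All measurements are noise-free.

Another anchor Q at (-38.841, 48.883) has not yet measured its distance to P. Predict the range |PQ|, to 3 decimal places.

eq1: (x − 9.737)² + (y − 7.110)² = 39.2117003958²
eq2: (x − 25.769)² + (y − 22.182)² = 56.8978491882²
eq3: (x + 35.786)² + (y + 22.254)² = 45.5353677590²
eq3−eq1, eq3−eq2 (x²,y² cancel):
  91.046·x + 58.728·y = -1094.604774
  123.110·x + 88.872·y = -1783.691352
det = 91.046·88.872 − 58.728·123.110 = 861.436032
x = (-1094.604774·88.872 − 58.728·-1783.691352) / 861.436032 = 8.674945
y = (91.046·-1783.691352 − -1094.604774·123.110) / 861.436032 = -32.087315
|P − Q| = √((8.674945 − -38.841)² + (-32.087315 − 48.883)²) = 93.882676

93.883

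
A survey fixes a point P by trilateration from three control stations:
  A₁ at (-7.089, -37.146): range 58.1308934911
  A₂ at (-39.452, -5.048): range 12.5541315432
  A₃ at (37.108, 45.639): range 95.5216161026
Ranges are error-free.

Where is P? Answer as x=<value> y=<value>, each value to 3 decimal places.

eq1: (x + 7.089)² + (y + 37.146)² = 58.1308934911²
eq2: (x + 39.452)² + (y + 5.048)² = 12.5541315432²
eq3: (x − 37.108)² + (y − 45.639)² = 95.5216161026²
eq1−eq3, eq1−eq2 (x²,y² cancel):
  88.394·x + 165.570·y = -3715.335617
  -64.726·x + 64.196·y = 3373.457930
det = 88.394·64.196 − 165.570·-64.726 = 16391.225044
x = (-3715.335617·64.196 − 165.570·3373.457930) / 16391.225044 = -48.626818
y = (88.394·3373.457930 − -3715.335617·-64.726) / 16391.225044 = 3.521069

x=-48.627 y=3.521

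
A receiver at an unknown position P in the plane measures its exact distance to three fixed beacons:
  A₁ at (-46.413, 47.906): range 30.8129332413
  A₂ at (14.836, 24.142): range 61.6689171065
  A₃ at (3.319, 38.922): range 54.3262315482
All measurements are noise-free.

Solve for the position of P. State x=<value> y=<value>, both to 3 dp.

eq1: (x + 46.413)² + (y − 47.906)² = 30.8129332413²
eq2: (x − 14.836)² + (y − 24.142)² = 61.6689171065²
eq3: (x − 3.319)² + (y − 38.922)² = 54.3262315482²
eq1−eq2, eq1−eq3 (x²,y² cancel):
  122.498·x − 47.528·y = -6499.826827
  99.464·x − 17.968·y = -4925.116139
det = 122.498·-17.968 − -47.528·99.464 = 2526.280928
x = (-6499.826827·-17.968 − -47.528·-4925.116139) / 2526.280928 = -46.428736
y = (122.498·-4925.116139 − -6499.826827·99.464) / 2526.280928 = 17.093071

x=-46.429 y=17.093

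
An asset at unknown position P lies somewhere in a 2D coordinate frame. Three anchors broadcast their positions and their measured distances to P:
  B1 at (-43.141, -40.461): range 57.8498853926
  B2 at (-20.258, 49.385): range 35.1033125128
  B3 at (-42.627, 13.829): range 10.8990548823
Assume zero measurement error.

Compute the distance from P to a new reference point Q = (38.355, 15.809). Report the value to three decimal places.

70.371

eq1: (x + 43.141)² + (y + 40.461)² = 57.8498853926²
eq2: (x + 20.258)² + (y − 49.385)² = 35.1033125128²
eq3: (x + 42.627)² + (y − 13.829)² = 10.8990548823²
eq1−eq3, eq1−eq2 (x²,y² cancel):
  1.028·x + 108.580·y = 1737.883811
  45.766·x + 179.692·y = 1465.393078
det = 1.028·179.692 − 108.580·45.766 = -4784.548904
x = (1737.883811·179.692 − 108.580·1465.393078) / -4784.548904 = -32.013768
y = (1.028·1465.393078 − 1737.883811·45.766) / -4784.548904 = 16.308657
|P − Q| = √((-32.013768 − 38.355)² + (16.308657 − 15.809)²) = 70.370542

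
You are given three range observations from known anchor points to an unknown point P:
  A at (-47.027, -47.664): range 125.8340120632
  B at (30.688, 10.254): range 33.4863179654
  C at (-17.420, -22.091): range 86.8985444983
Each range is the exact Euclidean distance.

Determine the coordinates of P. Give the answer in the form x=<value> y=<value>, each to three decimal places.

eq1: (x + 47.027)² + (y + 47.664)² = 125.8340120632²
eq2: (x − 30.688)² + (y − 10.254)² = 33.4863179654²
eq3: (x + 17.420)² + (y + 22.091)² = 86.8985444983²
eq2−eq3, eq2−eq1 (x²,y² cancel):
  -96.216·x − 64.690·y = -6685.452724
  -155.430·x − 115.836·y = -11276.367336
det = -96.216·-115.836 − -64.690·-155.430 = 1090.509876
x = (-6685.452724·-115.836 − -64.690·-11276.367336) / 1090.509876 = 41.217324
y = (-96.216·-11276.367336 − -6685.452724·-155.430) / 1090.509876 = 42.041841

x=41.217 y=42.042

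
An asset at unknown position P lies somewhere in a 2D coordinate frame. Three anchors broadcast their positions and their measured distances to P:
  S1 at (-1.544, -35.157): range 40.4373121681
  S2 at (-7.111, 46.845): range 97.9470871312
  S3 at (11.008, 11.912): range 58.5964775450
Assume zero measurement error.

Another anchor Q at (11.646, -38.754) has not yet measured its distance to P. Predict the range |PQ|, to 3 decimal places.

27.003

eq1: (x + 1.544)² + (y + 35.157)² = 40.4373121681²
eq2: (x + 7.111)² + (y − 46.845)² = 97.9470871312²
eq3: (x − 11.008)² + (y − 11.912)² = 58.5964775450²
eq3−eq1, eq3−eq2 (x²,y² cancel):
  -25.104·x − 94.138·y = 2773.697742
  -36.238·x + 69.866·y = -4178.136159
det = -25.104·69.866 − -94.138·-36.238 = -5165.288908
x = (2773.697742·69.866 − -94.138·-4178.136159) / -5165.288908 = 38.629827
y = (-25.104·-4178.136159 − 2773.697742·-36.238) / -5165.288908 = -39.765673
|P − Q| = √((38.629827 − 11.646)² + (-39.765673 − -38.754)²) = 27.002785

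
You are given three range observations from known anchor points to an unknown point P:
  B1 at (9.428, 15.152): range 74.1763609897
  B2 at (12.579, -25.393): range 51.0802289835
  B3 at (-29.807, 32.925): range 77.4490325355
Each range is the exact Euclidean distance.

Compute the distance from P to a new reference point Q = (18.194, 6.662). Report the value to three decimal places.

73.599

eq1: (x − 9.428)² + (y − 15.152)² = 74.1763609897²
eq2: (x − 12.579)² + (y + 25.393)² = 51.0802289835²
eq3: (x + 29.807)² + (y − 32.925)² = 77.4490325355²
eq1−eq2, eq1−eq3 (x²,y² cancel):
  6.302·x − 81.090·y = 3377.508139
  -78.470·x + 35.546·y = 1157.822475
det = 6.302·35.546 − -81.090·-78.470 = -6139.121408
x = (3377.508139·35.546 − -81.090·1157.822475) / -6139.121408 = -34.849405
y = (6.302·1157.822475 − 3377.508139·-78.470) / -6139.121408 = -44.359713
|P − Q| = √((-34.849405 − 18.194)² + (-44.359713 − 6.662)²) = 73.599035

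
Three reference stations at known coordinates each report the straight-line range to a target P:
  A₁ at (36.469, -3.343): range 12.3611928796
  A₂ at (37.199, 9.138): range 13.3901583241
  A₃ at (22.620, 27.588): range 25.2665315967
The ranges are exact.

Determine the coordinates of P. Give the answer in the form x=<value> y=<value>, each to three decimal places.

x=25.573 y=2.495

eq1: (x − 36.469)² + (y + 3.343)² = 12.3611928796²
eq2: (x − 37.199)² + (y − 9.138)² = 13.3901583241²
eq3: (x − 22.620)² + (y − 27.588)² = 25.2665315967²
eq3−eq1, eq3−eq2 (x²,y² cancel):
  27.698·x − 61.862·y = 553.999996
  29.158·x − 36.900·y = 653.607780
det = 27.698·-36.900 − -61.862·29.158 = 781.715996
x = (553.999996·-36.900 − -61.862·653.607780) / 781.715996 = 25.573079
y = (27.698·653.607780 − 553.999996·29.158) / 781.715996 = 2.494635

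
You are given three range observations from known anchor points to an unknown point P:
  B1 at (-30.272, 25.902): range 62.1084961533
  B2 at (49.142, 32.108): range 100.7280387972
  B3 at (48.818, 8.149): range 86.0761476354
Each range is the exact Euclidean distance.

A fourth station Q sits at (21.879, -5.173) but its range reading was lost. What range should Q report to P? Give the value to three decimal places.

eq1: (x + 30.272)² + (y − 25.902)² = 62.1084961533²
eq2: (x − 49.142)² + (y − 32.108)² = 100.7280387972²
eq3: (x − 48.818)² + (y − 8.149)² = 86.0761476354²
eq3−eq2, eq3−eq1 (x²,y² cancel):
  0.648·x + 47.918·y = -1740.778105
  -158.180·x + 35.506·y = 2689.342160
det = 0.648·35.506 − 47.918·-158.180 = 7602.677128
x = (-1740.778105·35.506 − 47.918·2689.342160) / 7602.677128 = -25.080108
y = (0.648·2689.342160 − -1740.778105·-158.180) / 7602.677128 = -35.989110
|P − Q| = √((-25.080108 − 21.879)² + (-35.989110 − -5.173)²) = 56.167522

56.168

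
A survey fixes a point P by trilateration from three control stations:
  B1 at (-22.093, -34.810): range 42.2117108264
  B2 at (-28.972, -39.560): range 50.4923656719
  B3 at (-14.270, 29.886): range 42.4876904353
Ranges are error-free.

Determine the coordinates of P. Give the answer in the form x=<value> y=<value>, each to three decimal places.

x=8.653 y=-5.887

eq1: (x + 22.093)² + (y + 34.810)² = 42.2117108264²
eq2: (x + 28.972)² + (y + 39.560)² = 50.4923656719²
eq3: (x + 14.270)² + (y − 29.886)² = 42.4876904353²
eq1−eq2, eq1−eq3 (x²,y² cancel):
  -13.758·x − 9.500·y = -63.116825
  15.646·x + 129.392·y = -626.406161
det = -13.758·129.392 − -9.500·15.646 = -1631.538136
x = (-63.116825·129.392 − -9.500·-626.406161) / -1631.538136 = 8.652982
y = (-13.758·-626.406161 − -63.116825·15.646) / -1631.538136 = -5.887464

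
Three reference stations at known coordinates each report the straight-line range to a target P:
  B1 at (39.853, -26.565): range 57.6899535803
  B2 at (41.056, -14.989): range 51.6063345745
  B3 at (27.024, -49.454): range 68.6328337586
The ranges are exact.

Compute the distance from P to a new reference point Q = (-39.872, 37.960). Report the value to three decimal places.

45.125

eq1: (x − 39.853)² + (y + 26.565)² = 57.6899535803²
eq2: (x − 41.056)² + (y + 14.989)² = 51.6063345745²
eq3: (x − 27.024)² + (y + 49.454)² = 68.6328337586²
eq2−eq3, eq2−eq1 (x²,y² cancel):
  -28.064·x − 68.930·y = -781.522667
  -2.406·x − 23.152·y = -281.221399
det = -28.064·-23.152 − -68.930·-2.406 = 483.892148
x = (-781.522667·-23.152 − -68.930·-281.221399) / 483.892148 = -2.667492
y = (-28.064·-281.221399 − -781.522667·-2.406) / 483.892148 = 12.423954
|P − Q| = √((-2.667492 − -39.872)² + (12.423954 − 37.960)²) = 45.124994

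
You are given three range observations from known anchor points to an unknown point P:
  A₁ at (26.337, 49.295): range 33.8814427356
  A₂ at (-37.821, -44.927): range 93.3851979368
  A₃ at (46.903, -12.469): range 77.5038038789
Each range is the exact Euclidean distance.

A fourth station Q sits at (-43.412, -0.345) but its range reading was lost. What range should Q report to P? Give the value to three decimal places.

56.784

eq1: (x − 26.337)² + (y − 49.295)² = 33.8814427356²
eq2: (x + 37.821)² + (y + 44.927)² = 93.3851979368²
eq3: (x − 46.903)² + (y + 12.469)² = 77.5038038789²
eq3−eq1, eq3−eq2 (x²,y² cancel):
  -41.132·x + 123.528·y = 5627.154678
  -169.448·x − 64.916·y = -1620.459578
det = -41.132·-64.916 − 123.528·-169.448 = 23601.697456
x = (5627.154678·-64.916 − 123.528·-1620.459578) / 23601.697456 = -6.996117
y = (-41.132·-1620.459578 − 5627.154678·-169.448) / 23601.697456 = 43.224130
|P − Q| = √((-6.996117 − -43.412)² + (43.224130 − -0.345)²) = 56.783674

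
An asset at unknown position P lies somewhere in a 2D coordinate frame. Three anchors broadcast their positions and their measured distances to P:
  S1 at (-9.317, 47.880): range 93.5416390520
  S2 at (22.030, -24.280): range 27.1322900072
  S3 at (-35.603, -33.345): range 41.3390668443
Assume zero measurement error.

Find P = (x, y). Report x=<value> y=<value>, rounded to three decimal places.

eq1: (x + 9.317)² + (y − 47.880)² = 93.5416390520²
eq2: (x − 22.030)² + (y + 24.280)² = 27.1322900072²
eq3: (x + 35.603)² + (y + 33.345)² = 41.3390668443²
eq2−eq1, eq2−eq3 (x²,y² cancel):
  -62.694·x + 144.320·y = -6709.415487
  -115.266·x − 18.130·y = 331.866047
det = -62.694·-18.130 − 144.320·-115.266 = 17771.831340
x = (-6709.415487·-18.130 − 144.320·331.866047) / 17771.831340 = 4.149645
y = (-62.694·331.866047 − -6709.415487·-115.266) / 17771.831340 = -44.687206

x=4.150 y=-44.687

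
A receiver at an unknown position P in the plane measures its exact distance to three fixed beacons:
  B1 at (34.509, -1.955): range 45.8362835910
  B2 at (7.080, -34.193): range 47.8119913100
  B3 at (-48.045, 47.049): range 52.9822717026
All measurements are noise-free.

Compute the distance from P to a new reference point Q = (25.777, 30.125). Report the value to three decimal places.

40.365

eq1: (x − 34.509)² + (y + 1.955)² = 45.8362835910²
eq2: (x − 7.080)² + (y + 34.193)² = 47.8119913100²
eq3: (x + 48.045)² + (y − 47.049)² = 52.9822717026²
eq1−eq2, eq1−eq3 (x²,y² cancel):
  -54.858·x − 64.476·y = -160.427077
  -165.108·x + 98.008·y = 2621.081099
det = -54.858·98.008 − -64.476·-165.108 = -16022.026272
x = (-160.427077·98.008 − -64.476·2621.081099) / -16022.026272 = -9.566436
y = (-54.858·2621.081099 − -160.427077·-165.108) / -16022.026272 = 10.627561
|P − Q| = √((-9.566436 − 25.777)² + (10.627561 − 30.125)²) = 40.364695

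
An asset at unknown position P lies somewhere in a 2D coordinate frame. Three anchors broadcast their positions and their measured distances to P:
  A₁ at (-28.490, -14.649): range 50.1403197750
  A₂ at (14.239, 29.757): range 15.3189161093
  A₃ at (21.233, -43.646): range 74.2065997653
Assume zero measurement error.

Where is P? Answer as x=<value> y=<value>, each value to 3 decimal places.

eq1: (x + 28.490)² + (y + 14.649)² = 50.1403197750²
eq2: (x − 14.239)² + (y − 29.757)² = 15.3189161093²
eq3: (x − 21.233)² + (y + 43.646)² = 74.2065997653²
eq2−eq3, eq2−eq1 (x²,y² cancel):
  13.988·x − 146.806·y = -4004.364823
  -85.458·x − 88.812·y = -2341.337345
det = 13.988·-88.812 − -146.806·-85.458 = -13788.049404
x = (-4004.364823·-88.812 − -146.806·-2341.337345) / -13788.049404 = -0.864029
y = (13.988·-2341.337345 − -4004.364823·-85.458) / -13788.049404 = 27.194248

x=-0.864 y=27.194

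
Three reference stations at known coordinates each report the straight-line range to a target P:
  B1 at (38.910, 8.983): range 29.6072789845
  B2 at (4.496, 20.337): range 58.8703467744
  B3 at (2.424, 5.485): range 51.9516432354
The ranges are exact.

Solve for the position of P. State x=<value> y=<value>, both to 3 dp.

x=48.169 y=-19.139

eq1: (x − 38.910)² + (y − 8.983)² = 29.6072789845²
eq2: (x − 4.496)² + (y − 20.337)² = 58.8703467744²
eq3: (x − 2.424)² + (y − 5.485)² = 51.9516432354²
eq1−eq3, eq1−eq2 (x²,y² cancel):
  -72.972·x − 6.996·y = -3381.103654
  -68.828·x + 22.708·y = -3750.001564
det = -72.972·22.708 − -6.996·-68.828 = -2138.568864
x = (-3381.103654·22.708 − -6.996·-3750.001564) / -2138.568864 = 48.169182
y = (-72.972·-3750.001564 − -3381.103654·-68.828) / -2138.568864 = -19.139207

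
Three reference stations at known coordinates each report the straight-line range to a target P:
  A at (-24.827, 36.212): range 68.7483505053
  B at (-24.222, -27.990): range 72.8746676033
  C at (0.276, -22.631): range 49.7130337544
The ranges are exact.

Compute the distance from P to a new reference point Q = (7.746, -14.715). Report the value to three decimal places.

eq1: (x + 24.827)² + (y − 36.212)² = 68.7483505053²
eq2: (x + 24.222)² + (y + 27.990)² = 72.8746676033²
eq3: (x − 0.276)² + (y + 22.631)² = 49.7130337544²
eq3−eq2, eq3−eq1 (x²,y² cancel):
  -48.996·x − 10.718·y = -1981.424406
  -50.206·x + 117.686·y = -839.499436
det = -48.996·117.686 − -10.718·-50.206 = -6304.251164
x = (-1981.424406·117.686 − -10.718·-839.499436) / -6304.251164 = 38.415929
y = (-48.996·-839.499436 − -1981.424406·-50.206) / -6304.251164 = 9.255228
|P − Q| = √((38.415929 − 7.746)² + (9.255228 − -14.715)²) = 38.925780

38.926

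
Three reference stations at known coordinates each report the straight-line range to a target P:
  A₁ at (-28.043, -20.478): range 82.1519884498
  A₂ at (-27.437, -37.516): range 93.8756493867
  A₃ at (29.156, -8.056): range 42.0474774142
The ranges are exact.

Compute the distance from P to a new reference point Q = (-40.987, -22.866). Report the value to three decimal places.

93.695

eq1: (x + 28.043)² + (y + 20.478)² = 82.1519884498²
eq2: (x + 27.437)² + (y + 37.516)² = 93.8756493867²
eq3: (x − 29.156)² + (y + 8.056)² = 42.0474774142²
eq1−eq2, eq1−eq3 (x²,y² cancel):
  1.212·x − 34.076·y = -1109.207450
  114.398·x + 24.844·y = 4690.171988
det = 1.212·24.844 − -34.076·114.398 = 3928.337176
x = (-1109.207450·24.844 − -34.076·4690.171988) / 3928.337176 = 33.669501
y = (1.212·4690.171988 − -1109.207450·114.398) / 3928.337176 = 33.748529
|P − Q| = √((33.669501 − -40.987)² + (33.748529 − -22.866)²) = 93.695240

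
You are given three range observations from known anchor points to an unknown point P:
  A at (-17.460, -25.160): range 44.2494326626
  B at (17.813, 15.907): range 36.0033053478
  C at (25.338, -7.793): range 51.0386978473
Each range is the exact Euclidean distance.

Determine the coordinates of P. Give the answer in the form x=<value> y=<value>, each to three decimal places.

x=-18.050 y=19.086

eq1: (x + 17.460)² + (y + 25.160)² = 44.2494326626²
eq2: (x − 17.813)² + (y − 15.907)² = 36.0033053478²
eq3: (x − 25.338)² + (y + 7.793)² = 51.0386978473²
eq3−eq1, eq3−eq2 (x²,y² cancel):
  -85.596·x − 34.734·y = 882.068494
  -15.050·x + 47.400·y = 1176.301207
det = -85.596·47.400 − -34.734·-15.050 = -4579.997100
x = (882.068494·47.400 − -34.734·1176.301207) / -4579.997100 = -18.049726
y = (-85.596·1176.301207 − 882.068494·-15.050) / -4579.997100 = 19.085503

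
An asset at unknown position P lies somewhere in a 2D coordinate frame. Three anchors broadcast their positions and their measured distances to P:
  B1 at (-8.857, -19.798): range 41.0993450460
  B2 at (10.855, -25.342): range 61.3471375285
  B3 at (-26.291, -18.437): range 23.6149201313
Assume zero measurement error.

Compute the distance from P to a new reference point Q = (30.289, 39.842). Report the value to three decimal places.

eq1: (x + 8.857)² + (y + 19.798)² = 41.0993450460²
eq2: (x − 10.855)² + (y + 25.342)² = 61.3471375285²
eq3: (x + 26.291)² + (y + 18.437)² = 23.6149201313²
eq2−eq1, eq2−eq3 (x²,y² cancel):
  -39.424·x + 11.088·y = 1784.674384
  -74.292·x + 13.810·y = 3476.898491
det = -39.424·13.810 − 11.088·-74.292 = 279.304256
x = (1784.674384·13.810 − 11.088·3476.898491) / 279.304256 = -49.786199
y = (-39.424·3476.898491 − 1784.674384·-74.292) / 279.304256 = -16.062114
|P − Q| = √((-49.786199 − 30.289)² + (-16.062114 − 39.842)²) = 97.659139

97.659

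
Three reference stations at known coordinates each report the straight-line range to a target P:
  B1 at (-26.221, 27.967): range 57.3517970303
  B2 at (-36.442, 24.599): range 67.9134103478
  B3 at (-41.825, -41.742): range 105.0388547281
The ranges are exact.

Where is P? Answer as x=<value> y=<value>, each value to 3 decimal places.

x=30.797 y=34.148

eq1: (x + 26.221)² + (y − 27.967)² = 57.3517970303²
eq2: (x + 36.442)² + (y − 24.599)² = 67.9134103478²
eq3: (x + 41.825)² + (y + 41.742)² = 105.0388547281²
eq1−eq2, eq1−eq3 (x²,y² cancel):
  -20.442·x − 6.736·y = -859.566447
  -31.208·x − 139.418·y = -5721.901121
det = -20.442·-139.418 − -6.736·-31.208 = 2639.765668
x = (-859.566447·-139.418 − -6.736·-5721.901121) / 2639.765668 = 30.796790
y = (-20.442·-5721.901121 − -859.566447·-31.208) / 2639.765668 = 34.147634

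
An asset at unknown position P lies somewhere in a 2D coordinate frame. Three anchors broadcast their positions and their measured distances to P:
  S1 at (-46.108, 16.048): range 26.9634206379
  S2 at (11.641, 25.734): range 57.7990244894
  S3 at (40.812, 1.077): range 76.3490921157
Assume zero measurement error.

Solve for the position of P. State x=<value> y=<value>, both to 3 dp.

x=-34.935 y=-8.492

eq1: (x + 46.108)² + (y − 16.048)² = 26.9634206379²
eq2: (x − 11.641)² + (y − 25.734)² = 57.7990244894²
eq3: (x − 40.812)² + (y − 1.077)² = 76.3490921157²
eq2−eq1, eq2−eq3 (x²,y² cancel):
  -115.498·x − 19.372·y = 4199.435510
  58.342·x − 49.314·y = -1619.428999
det = -115.498·-49.314 − -19.372·58.342 = 6825.869596
x = (4199.435510·-49.314 − -19.372·-1619.428999) / 6825.869596 = -34.935115
y = (-115.498·-1619.428999 − 4199.435510·58.342) / 6825.869596 = -8.491615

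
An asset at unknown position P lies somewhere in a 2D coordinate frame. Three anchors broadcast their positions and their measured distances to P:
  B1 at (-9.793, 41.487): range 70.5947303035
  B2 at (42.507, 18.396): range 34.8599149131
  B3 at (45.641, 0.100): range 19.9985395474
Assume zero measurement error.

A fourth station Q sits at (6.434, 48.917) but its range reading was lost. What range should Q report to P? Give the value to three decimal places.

69.050

eq1: (x + 9.793)² + (y − 41.487)² = 70.5947303035²
eq2: (x − 42.507)² + (y − 18.396)² = 34.8599149131²
eq3: (x − 45.641)² + (y − 0.100)² = 19.9985395474²
eq3−eq1, eq3−eq2 (x²,y² cancel):
  -110.868·x + 82.774·y = -4849.711226
  -6.268·x + 36.592·y = -753.125100
det = -110.868·36.592 − 82.774·-6.268 = -3538.054424
x = (-4849.711226·36.592 − 82.774·-753.125100) / -3538.054424 = 32.538068
y = (-110.868·-753.125100 − -4849.711226·-6.268) / -3538.054424 = -15.008103
|P − Q| = √((32.538068 − 6.434)² + (-15.008103 − 48.917)²) = 69.049555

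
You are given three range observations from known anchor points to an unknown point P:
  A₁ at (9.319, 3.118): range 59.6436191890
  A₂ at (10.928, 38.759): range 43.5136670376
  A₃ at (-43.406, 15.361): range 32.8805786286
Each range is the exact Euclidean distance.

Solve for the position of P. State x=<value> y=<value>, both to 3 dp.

eq1: (x − 9.319)² + (y − 3.118)² = 59.6436191890²
eq2: (x − 10.928)² + (y − 38.759)² = 43.5136670376²
eq3: (x + 43.406)² + (y − 15.361)² = 32.8805786286²
eq2−eq3, eq2−eq1 (x²,y² cancel):
  -108.668·x − 46.796·y = 1310.666660
  -3.218·x − 71.282·y = -3189.037671
det = -108.668·-71.282 − -46.796·-3.218 = 7595.482848
x = (1310.666660·-71.282 − -46.796·-3189.037671) / 7595.482848 = -31.948087
y = (-108.668·-3189.037671 − 1310.666660·-3.218) / 7595.482848 = 46.180615

x=-31.948 y=46.181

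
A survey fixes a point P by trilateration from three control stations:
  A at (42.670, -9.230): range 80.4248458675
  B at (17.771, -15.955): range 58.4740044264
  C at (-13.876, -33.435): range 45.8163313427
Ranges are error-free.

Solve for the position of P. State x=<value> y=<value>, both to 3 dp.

eq1: (x − 42.670)² + (y + 9.230)² = 80.4248458675²
eq2: (x − 17.771)² + (y + 15.955)² = 58.4740044264²
eq3: (x + 13.876)² + (y + 33.435)² = 45.8163313427²
eq3−eq1, eq3−eq2 (x²,y² cancel):
  113.092·x + 48.410·y = -3773.540416
  63.294·x + 34.960·y = -2060.145111
det = 113.092·34.960 − 48.410·63.294 = 889.633780
x = (-3773.540416·34.960 − 48.410·-2060.145111) / 889.633780 = -36.184944
y = (113.092·-2060.145111 − -3773.540416·63.294) / 889.633780 = 6.583087

x=-36.185 y=6.583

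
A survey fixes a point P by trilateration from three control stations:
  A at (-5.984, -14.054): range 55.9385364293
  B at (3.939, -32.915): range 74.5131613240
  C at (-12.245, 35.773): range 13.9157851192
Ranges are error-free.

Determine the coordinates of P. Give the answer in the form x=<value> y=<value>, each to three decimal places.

x=0.431 y=41.516

eq1: (x + 5.984)² + (y + 14.054)² = 55.9385364293²
eq2: (x − 3.939)² + (y + 32.915)² = 74.5131613240²
eq3: (x + 12.245)² + (y − 35.773)² = 13.9157851192²
eq1−eq3, eq1−eq2 (x²,y² cancel):
  -12.522·x + 99.654·y = 4131.795164
  19.846·x − 37.722·y = -1557.501579
det = -12.522·-37.722 − 99.654·19.846 = -1505.378400
x = (4131.795164·-37.722 − 99.654·-1557.501579) / -1505.378400 = 0.430666
y = (-12.522·-1557.501579 − 4131.795164·19.846) / -1505.378400 = 41.515523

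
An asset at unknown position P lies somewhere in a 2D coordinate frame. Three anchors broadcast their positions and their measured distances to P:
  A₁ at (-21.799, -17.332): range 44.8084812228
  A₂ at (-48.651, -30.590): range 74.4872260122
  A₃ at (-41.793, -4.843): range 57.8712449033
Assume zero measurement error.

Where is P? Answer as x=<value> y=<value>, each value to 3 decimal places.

x=14.368 y=9.120

eq1: (x + 21.799)² + (y + 17.332)² = 44.8084812228²
eq2: (x + 48.651)² + (y + 30.590)² = 74.4872260122²
eq3: (x + 41.793)² + (y + 4.843)² = 57.8712449033²
eq2−eq1, eq2−eq3 (x²,y² cancel):
  53.704·x + 26.516·y = 1013.473573
  13.716·x + 51.494·y = 666.707449
det = 53.704·51.494 − 26.516·13.716 = 2401.740320
x = (1013.473573·51.494 − 26.516·666.707449) / 2401.740320 = 14.368495
y = (53.704·666.707449 − 1013.473573·13.716) / 2401.740320 = 9.120076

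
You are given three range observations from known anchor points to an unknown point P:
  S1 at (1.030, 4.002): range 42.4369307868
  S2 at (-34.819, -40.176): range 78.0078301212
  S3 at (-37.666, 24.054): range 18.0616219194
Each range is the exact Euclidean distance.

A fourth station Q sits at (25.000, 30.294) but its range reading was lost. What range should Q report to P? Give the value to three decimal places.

50.816

eq1: (x − 1.030)² + (y − 4.002)² = 42.4369307868²
eq2: (x + 34.819)² + (y + 40.176)² = 78.0078301212²
eq3: (x + 37.666)² + (y − 24.054)² = 18.0616219194²
eq3−eq2, eq3−eq1 (x²,y² cancel):
  5.694·x − 128.460·y = -4929.848109
  77.392·x − 40.104·y = -3454.916476
det = 5.694·-40.104 − -128.460·77.392 = 9713.424144
x = (-4929.848109·-40.104 − -128.460·-3454.916476) / 9713.424144 = -25.337300
y = (5.694·-3454.916476 − -4929.848109·77.392) / 9713.424144 = 37.253445
|P − Q| = √((-25.337300 − 25.000)² + (37.253445 − 30.294)²) = 50.816116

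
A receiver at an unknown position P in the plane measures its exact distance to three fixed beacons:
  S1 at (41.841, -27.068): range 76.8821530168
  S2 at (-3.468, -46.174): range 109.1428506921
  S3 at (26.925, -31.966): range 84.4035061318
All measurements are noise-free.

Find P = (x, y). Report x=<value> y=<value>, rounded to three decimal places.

x=49.110 y=49.470

eq1: (x − 41.841)² + (y + 27.068)² = 76.8821530168²
eq2: (x + 3.468)² + (y + 46.174)² = 109.1428506921²
eq3: (x − 26.925)² + (y + 31.966)² = 84.4035061318²
eq3−eq2, eq3−eq1 (x²,y² cancel):
  -60.786·x − 28.416·y = -4390.925491
  29.832·x + 9.796·y = 1949.651519
det = -60.786·9.796 − -28.416·29.832 = 252.246456
x = (-4390.925491·9.796 − -28.416·1949.651519) / 252.246456 = 49.109873
y = (-60.786·1949.651519 − -4390.925491·29.832) / 252.246456 = 49.469762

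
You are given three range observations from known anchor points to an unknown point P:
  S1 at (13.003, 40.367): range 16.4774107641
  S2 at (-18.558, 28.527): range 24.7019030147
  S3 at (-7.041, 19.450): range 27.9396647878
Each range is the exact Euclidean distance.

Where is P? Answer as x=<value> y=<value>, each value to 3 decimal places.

x=-2.102 y=46.950

eq1: (x − 13.003)² + (y − 40.367)² = 16.4774107641²
eq2: (x + 18.558)² + (y − 28.527)² = 24.7019030147²
eq3: (x + 7.041)² + (y − 19.450)² = 27.9396647878²
eq3−eq1, eq3−eq2 (x²,y² cancel):
  40.088·x + 41.834·y = 1879.814320
  -23.034·x + 18.154·y = 900.751768
det = 40.088·18.154 − 41.834·-23.034 = 1691.361908
x = (1879.814320·18.154 − 41.834·900.751768) / 1691.361908 = -2.102389
y = (40.088·900.751768 − 1879.814320·-23.034) / 1691.361908 = 46.949727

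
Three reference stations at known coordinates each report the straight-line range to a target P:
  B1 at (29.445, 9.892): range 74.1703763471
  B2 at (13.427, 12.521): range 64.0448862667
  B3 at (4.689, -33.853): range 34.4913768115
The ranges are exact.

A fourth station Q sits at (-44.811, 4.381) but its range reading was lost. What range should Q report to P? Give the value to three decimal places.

41.909

eq1: (x − 29.445)² + (y − 9.892)² = 74.1703763471²
eq2: (x − 13.427)² + (y − 12.521)² = 64.0448862667²
eq3: (x − 4.689)² + (y + 33.853)² = 34.4913768115²
eq1−eq3, eq1−eq2 (x²,y² cancel):
  -49.512·x − 87.490·y = 4514.742294
  -32.036·x + 5.258·y = 771.697352
det = -49.512·5.258 − -87.490·-32.036 = -3063.163736
x = (4514.742294·5.258 − -87.490·771.697352) / -3063.163736 = -29.790871
y = (-49.512·771.697352 − 4514.742294·-32.036) / -3063.163736 = -34.743818
|P − Q| = √((-29.790871 − -44.811)² + (-34.743818 − 4.381)²) = 41.908898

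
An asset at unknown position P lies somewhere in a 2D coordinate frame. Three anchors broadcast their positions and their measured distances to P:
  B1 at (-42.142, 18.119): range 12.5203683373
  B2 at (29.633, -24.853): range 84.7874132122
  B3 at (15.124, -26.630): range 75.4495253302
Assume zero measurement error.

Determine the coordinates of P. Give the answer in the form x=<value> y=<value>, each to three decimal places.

eq1: (x + 42.142)² + (y − 18.119)² = 12.5203683373²
eq2: (x − 29.633)² + (y + 24.853)² = 84.7874132122²
eq3: (x − 15.124)² + (y + 26.630)² = 75.4495253302²
eq1−eq2, eq1−eq3 (x²,y² cancel):
  143.550·x − 85.944·y = -7640.605843
  114.532·x − 89.498·y = -6702.225298
det = 143.550·-89.498 − -85.944·114.532 = -3004.099692
x = (-7640.605843·-89.498 − -85.944·-6702.225298) / -3004.099692 = -35.885257
y = (143.550·-6702.225298 − -7640.605843·114.532) / -3004.099692 = 28.963943

x=-35.885 y=28.964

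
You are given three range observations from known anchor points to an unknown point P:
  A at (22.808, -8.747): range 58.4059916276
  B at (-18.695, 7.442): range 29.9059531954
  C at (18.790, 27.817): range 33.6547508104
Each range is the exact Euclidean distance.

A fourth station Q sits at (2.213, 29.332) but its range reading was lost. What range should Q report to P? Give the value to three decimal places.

eq1: (x − 22.808)² + (y + 8.747)² = 58.4059916276²
eq2: (x + 18.695)² + (y − 7.442)² = 29.9059531954²
eq3: (x − 18.790)² + (y − 27.817)² = 33.6547508104²
eq1−eq3, eq1−eq2 (x²,y² cancel):
  -8.036·x + 73.128·y = 2808.752322
  -83.006·x + 32.378·y = 2325.065337
det = -8.036·32.378 − 73.128·-83.006 = 5809.873160
x = (2808.752322·32.378 − 73.128·2325.065337) / 5809.873160 = -13.612276
y = (-8.036·2325.065337 − 2808.752322·-83.006) / 5809.873160 = 36.912866
|P − Q| = √((-13.612276 − 2.213)² + (36.912866 − 29.332)²) = 17.547333

17.547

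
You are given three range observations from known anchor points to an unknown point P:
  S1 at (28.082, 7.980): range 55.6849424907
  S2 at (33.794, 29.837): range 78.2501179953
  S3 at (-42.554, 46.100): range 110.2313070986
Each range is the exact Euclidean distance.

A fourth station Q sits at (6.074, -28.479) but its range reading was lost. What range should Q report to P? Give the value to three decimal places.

21.208

eq1: (x − 28.082)² + (y − 7.980)² = 55.6849424907²
eq2: (x − 33.794)² + (y − 29.837)² = 78.2501179953²
eq3: (x + 42.554)² + (y − 46.100)² = 110.2313070986²
eq2−eq3, eq2−eq1 (x²,y² cancel):
  -152.696·x + 32.526·y = -4124.088187
  -11.424·x − 43.714·y = 1842.266265
det = -152.696·-43.714 − 32.526·-11.424 = 7046.529968
x = (-4124.088187·-43.714 − 32.526·1842.266265) / 7046.529968 = 17.080583
y = (-152.696·1842.266265 − -4124.088187·-11.424) / 7046.529968 = -46.607376
|P − Q| = √((17.080583 − 6.074)² + (-46.607376 − -28.479)²) = 21.208085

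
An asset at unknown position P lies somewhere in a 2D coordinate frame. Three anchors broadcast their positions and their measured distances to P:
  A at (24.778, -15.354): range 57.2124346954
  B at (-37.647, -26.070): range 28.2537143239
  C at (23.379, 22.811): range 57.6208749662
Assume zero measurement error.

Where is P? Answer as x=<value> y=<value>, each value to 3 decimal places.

x=-30.008 y=1.131

eq1: (x − 24.778)² + (y + 15.354)² = 57.2124346954²
eq2: (x + 37.647)² + (y + 26.070)² = 28.2537143239²
eq3: (x − 23.379)² + (y − 22.811)² = 57.6208749662²
eq2−eq1, eq2−eq3 (x²,y² cancel):
  124.850·x + 21.432·y = -3722.237220
  122.052·x + 97.762·y = -3551.915006
det = 124.850·97.762 − 21.432·122.052 = 9589.767236
x = (-3722.237220·97.762 − 21.432·-3551.915006) / 9589.767236 = -30.007893
y = (124.850·-3551.915006 − -3722.237220·122.052) / 9589.767236 = 1.131405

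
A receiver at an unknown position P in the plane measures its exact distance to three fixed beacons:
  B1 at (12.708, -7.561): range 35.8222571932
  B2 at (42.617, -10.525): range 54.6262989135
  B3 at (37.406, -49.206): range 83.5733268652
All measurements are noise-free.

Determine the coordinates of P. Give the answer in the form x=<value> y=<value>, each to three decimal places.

eq1: (x − 12.708)² + (y + 7.561)² = 35.8222571932²
eq2: (x − 42.617)² + (y + 10.525)² = 54.6262989135²
eq3: (x − 37.406)² + (y + 49.206)² = 83.5733268652²
eq3−eq2, eq3−eq1 (x²,y² cancel):
  10.422·x + 77.362·y = 2107.013472
  -49.396·x + 83.290·y = 2099.489566
det = 10.422·83.290 − 77.362·-49.396 = 4689.421732
x = (2107.013472·83.290 − 77.362·2099.489566) / 4689.421732 = 2.787644
y = (10.422·2099.489566 − 2107.013472·-49.396) / 4689.421732 = 26.860224

x=2.788 y=26.860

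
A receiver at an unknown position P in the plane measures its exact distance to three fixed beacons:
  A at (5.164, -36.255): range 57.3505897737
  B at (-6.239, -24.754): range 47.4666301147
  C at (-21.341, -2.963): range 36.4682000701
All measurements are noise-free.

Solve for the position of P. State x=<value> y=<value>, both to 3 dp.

x=6.072 y=21.088

eq1: (x − 5.164)² + (y + 36.255)² = 57.3505897737²
eq2: (x + 6.239)² + (y + 24.754)² = 47.4666301147²
eq3: (x + 21.341)² + (y + 2.963)² = 36.4682000701²
eq2−eq3, eq2−eq1 (x²,y² cancel):
  -30.204·x + 43.582·y = 735.683371
  22.806·x − 23.002·y = -346.602889
det = -30.204·-23.002 − 43.582·22.806 = -299.178684
x = (735.683371·-23.002 − 43.582·-346.602889) / -299.178684 = 6.071762
y = (-30.204·-346.602889 − 735.683371·22.806) / -299.178684 = 21.088405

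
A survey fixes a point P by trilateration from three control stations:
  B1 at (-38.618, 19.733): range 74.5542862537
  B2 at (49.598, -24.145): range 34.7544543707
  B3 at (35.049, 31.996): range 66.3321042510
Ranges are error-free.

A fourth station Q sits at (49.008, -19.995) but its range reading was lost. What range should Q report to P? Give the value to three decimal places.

35.295

eq1: (x + 38.618)² + (y − 19.733)² = 74.5542862537²
eq2: (x − 49.598)² + (y + 24.145)² = 34.7544543707²
eq3: (x − 35.049)² + (y − 31.996)² = 66.3321042510²
eq1−eq3, eq1−eq2 (x²,y² cancel):
  147.334·x + 24.526·y = 1529.828748
  176.432·x − 87.756·y = 5512.670916
det = 147.334·-87.756 − 24.526·176.432 = -17256.613736
x = (1529.828748·-87.756 − 24.526·5512.670916) / -17256.613736 = 15.614617
y = (147.334·5512.670916 − 1529.828748·176.432) / -17256.613736 = -31.425233
|P − Q| = √((15.614617 − 49.008)² + (-31.425233 − -19.995)²) = 35.295442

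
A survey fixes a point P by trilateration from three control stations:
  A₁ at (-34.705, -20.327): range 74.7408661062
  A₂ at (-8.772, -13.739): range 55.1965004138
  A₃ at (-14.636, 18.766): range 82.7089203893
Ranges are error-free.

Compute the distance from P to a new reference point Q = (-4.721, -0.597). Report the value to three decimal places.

61.377

eq1: (x + 34.705)² + (y + 20.327)² = 74.7408661062²
eq2: (x + 8.772)² + (y + 13.739)² = 55.1965004138²
eq3: (x + 14.636)² + (y − 18.766)² = 82.7089203893²
eq2−eq3, eq2−eq1 (x²,y² cancel):
  -11.728·x + 65.010·y = -3493.444707
  -51.866·x − 13.176·y = -1187.627559
det = -11.728·-13.176 − 65.010·-51.866 = 3526.336788
x = (-3493.444707·-13.176 − 65.010·-1187.627559) / 3526.336788 = 34.947682
y = (-11.728·-1187.627559 − -3493.444707·-51.866) / 3526.336788 = -47.432369
|P − Q| = √((34.947682 − -4.721)² + (-47.432369 − -0.597)²) = 61.377162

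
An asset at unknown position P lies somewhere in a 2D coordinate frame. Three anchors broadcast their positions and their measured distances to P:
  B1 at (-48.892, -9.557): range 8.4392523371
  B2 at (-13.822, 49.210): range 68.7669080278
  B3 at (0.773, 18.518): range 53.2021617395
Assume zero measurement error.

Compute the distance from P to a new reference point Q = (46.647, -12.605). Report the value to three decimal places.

88.204

eq1: (x + 48.892)² + (y + 9.557)² = 8.4392523371²
eq2: (x + 13.822)² + (y − 49.210)² = 68.7669080278²
eq3: (x − 0.773)² + (y − 18.518)² = 53.2021617395²
eq2−eq3, eq2−eq1 (x²,y² cancel):
  29.190·x − 61.384·y = -370.740305
  -70.140·x − 117.534·y = 4526.758789
det = 29.190·-117.534 − -61.384·-70.140 = -7736.291220
x = (-370.740305·-117.534 − -61.384·4526.758789) / -7736.291220 = -41.550291
y = (29.190·4526.758789 − -370.740305·-70.140) / -7736.291220 = -13.718765
|P − Q| = √((-41.550291 − 46.647)² + (-13.718765 − -12.605)²) = 88.204323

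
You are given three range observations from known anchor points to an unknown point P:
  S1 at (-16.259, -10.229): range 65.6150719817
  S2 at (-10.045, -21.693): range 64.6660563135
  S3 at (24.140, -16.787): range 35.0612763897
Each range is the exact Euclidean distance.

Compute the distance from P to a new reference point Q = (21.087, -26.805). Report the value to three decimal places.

eq1: (x + 16.259)² + (y + 10.229)² = 65.6150719817²
eq2: (x + 10.045)² + (y + 21.693)² = 64.6660563135²
eq3: (x − 24.140)² + (y + 16.787)² = 35.0612763897²
eq3−eq2, eq3−eq1 (x²,y² cancel):
  -68.370·x − 9.812·y = -3245.460432
  -80.798·x + 13.116·y = -3571.600016
det = -68.370·13.116 − -9.812·-80.798 = -1689.530896
x = (-3245.460432·13.116 − -9.812·-3571.600016) / -1689.530896 = 45.937010
y = (-68.370·-3571.600016 − -3245.460432·-80.798) / -1689.530896 = 10.675400
|P − Q| = √((45.937010 − 21.087)² + (10.675400 − -26.805)²) = 44.970028

44.970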